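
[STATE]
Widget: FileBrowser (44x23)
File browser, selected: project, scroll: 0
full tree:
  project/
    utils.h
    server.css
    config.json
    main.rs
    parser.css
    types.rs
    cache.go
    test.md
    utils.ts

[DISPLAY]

> [-] project/                              
    utils.h                                 
    server.css                              
    config.json                             
    main.rs                                 
    parser.css                              
    types.rs                                
    cache.go                                
    test.md                                 
    utils.ts                                
                                            
                                            
                                            
                                            
                                            
                                            
                                            
                                            
                                            
                                            
                                            
                                            
                                            


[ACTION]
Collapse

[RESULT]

> [+] project/                              
                                            
                                            
                                            
                                            
                                            
                                            
                                            
                                            
                                            
                                            
                                            
                                            
                                            
                                            
                                            
                                            
                                            
                                            
                                            
                                            
                                            
                                            


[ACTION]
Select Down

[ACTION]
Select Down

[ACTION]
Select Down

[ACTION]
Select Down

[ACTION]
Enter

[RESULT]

> [-] project/                              
    utils.h                                 
    server.css                              
    config.json                             
    main.rs                                 
    parser.css                              
    types.rs                                
    cache.go                                
    test.md                                 
    utils.ts                                
                                            
                                            
                                            
                                            
                                            
                                            
                                            
                                            
                                            
                                            
                                            
                                            
                                            


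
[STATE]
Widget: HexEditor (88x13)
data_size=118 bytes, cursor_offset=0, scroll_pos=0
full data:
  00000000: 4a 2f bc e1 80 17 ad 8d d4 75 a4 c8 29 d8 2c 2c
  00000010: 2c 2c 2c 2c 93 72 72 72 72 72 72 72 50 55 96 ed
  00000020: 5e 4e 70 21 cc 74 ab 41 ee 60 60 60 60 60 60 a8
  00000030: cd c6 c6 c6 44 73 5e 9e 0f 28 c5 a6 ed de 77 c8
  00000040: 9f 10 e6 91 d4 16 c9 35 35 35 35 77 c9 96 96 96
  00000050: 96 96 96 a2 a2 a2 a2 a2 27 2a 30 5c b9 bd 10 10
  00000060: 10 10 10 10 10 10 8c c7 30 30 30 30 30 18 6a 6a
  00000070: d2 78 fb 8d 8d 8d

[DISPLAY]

00000000  4A 2f bc e1 80 17 ad 8d  d4 75 a4 c8 29 d8 2c 2c  |J/.......u..).,,|          
00000010  2c 2c 2c 2c 93 72 72 72  72 72 72 72 50 55 96 ed  |,,,,.rrrrrrrPU..|          
00000020  5e 4e 70 21 cc 74 ab 41  ee 60 60 60 60 60 60 a8  |^Np!.t.A.``````.|          
00000030  cd c6 c6 c6 44 73 5e 9e  0f 28 c5 a6 ed de 77 c8  |....Ds^..(....w.|          
00000040  9f 10 e6 91 d4 16 c9 35  35 35 35 77 c9 96 96 96  |.......5555w....|          
00000050  96 96 96 a2 a2 a2 a2 a2  27 2a 30 5c b9 bd 10 10  |........'*0\....|          
00000060  10 10 10 10 10 10 8c c7  30 30 30 30 30 18 6a 6a  |........00000.jj|          
00000070  d2 78 fb 8d 8d 8d                                 |.x....          |          
                                                                                        
                                                                                        
                                                                                        
                                                                                        
                                                                                        


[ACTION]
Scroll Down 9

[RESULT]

00000070  d2 78 fb 8d 8d 8d                                 |.x....          |          
                                                                                        
                                                                                        
                                                                                        
                                                                                        
                                                                                        
                                                                                        
                                                                                        
                                                                                        
                                                                                        
                                                                                        
                                                                                        
                                                                                        


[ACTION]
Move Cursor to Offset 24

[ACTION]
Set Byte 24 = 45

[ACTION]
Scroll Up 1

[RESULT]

00000060  10 10 10 10 10 10 8c c7  30 30 30 30 30 18 6a 6a  |........00000.jj|          
00000070  d2 78 fb 8d 8d 8d                                 |.x....          |          
                                                                                        
                                                                                        
                                                                                        
                                                                                        
                                                                                        
                                                                                        
                                                                                        
                                                                                        
                                                                                        
                                                                                        
                                                                                        


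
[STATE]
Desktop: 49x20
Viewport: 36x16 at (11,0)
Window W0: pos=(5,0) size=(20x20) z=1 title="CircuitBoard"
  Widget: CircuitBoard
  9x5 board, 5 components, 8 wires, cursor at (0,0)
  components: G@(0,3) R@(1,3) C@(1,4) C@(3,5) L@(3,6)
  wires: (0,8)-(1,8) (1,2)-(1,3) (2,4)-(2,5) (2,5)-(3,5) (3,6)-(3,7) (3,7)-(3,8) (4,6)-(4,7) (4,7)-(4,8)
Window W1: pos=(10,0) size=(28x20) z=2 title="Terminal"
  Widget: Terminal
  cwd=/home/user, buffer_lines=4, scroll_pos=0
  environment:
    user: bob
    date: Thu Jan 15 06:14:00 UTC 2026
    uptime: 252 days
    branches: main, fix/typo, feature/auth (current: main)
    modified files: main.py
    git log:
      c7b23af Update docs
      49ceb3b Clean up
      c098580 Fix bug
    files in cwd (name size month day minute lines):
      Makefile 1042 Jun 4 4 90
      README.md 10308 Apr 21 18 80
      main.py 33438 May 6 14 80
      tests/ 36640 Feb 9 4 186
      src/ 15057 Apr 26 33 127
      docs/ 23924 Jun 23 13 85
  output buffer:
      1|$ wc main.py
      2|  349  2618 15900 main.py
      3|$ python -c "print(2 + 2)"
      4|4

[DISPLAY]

━━━━━━━━━━━━━━━━━━━━━━━━━━┓         
 Terminal                 ┃         
──────────────────────────┨         
$ wc main.py              ┃         
  349  2618 15900 main.py ┃         
$ python -c "print(2 + 2)"┃         
4                         ┃         
$ █                       ┃         
                          ┃         
                          ┃         
                          ┃         
                          ┃         
                          ┃         
                          ┃         
                          ┃         
                          ┃         


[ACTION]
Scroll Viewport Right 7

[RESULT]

━━━━━━━━━━━━━━━━━━━━━━━━┓           
erminal                 ┃           
────────────────────────┨           
wc main.py              ┃           
349  2618 15900 main.py ┃           
python -c "print(2 + 2)"┃           
                        ┃           
█                       ┃           
                        ┃           
                        ┃           
                        ┃           
                        ┃           
                        ┃           
                        ┃           
                        ┃           
                        ┃           


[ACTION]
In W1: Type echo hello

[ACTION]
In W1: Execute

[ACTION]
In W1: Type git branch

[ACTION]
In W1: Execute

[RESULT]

━━━━━━━━━━━━━━━━━━━━━━━━┓           
erminal                 ┃           
────────────────────────┨           
wc main.py              ┃           
349  2618 15900 main.py ┃           
python -c "print(2 + 2)"┃           
                        ┃           
echo hello              ┃           
llo                     ┃           
git branch              ┃           
main                    ┃           
fix/typo                ┃           
feature/auth            ┃           
█                       ┃           
                        ┃           
                        ┃           


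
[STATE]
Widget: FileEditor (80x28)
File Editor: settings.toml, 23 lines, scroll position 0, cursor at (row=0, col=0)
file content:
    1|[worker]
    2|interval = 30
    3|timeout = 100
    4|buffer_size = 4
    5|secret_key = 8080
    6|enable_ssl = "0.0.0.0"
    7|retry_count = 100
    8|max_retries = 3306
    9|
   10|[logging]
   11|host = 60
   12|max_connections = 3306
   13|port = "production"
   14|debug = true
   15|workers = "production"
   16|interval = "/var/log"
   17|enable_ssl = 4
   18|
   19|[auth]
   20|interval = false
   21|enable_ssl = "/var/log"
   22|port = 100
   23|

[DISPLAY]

█worker]                                                                       ▲
interval = 30                                                                  █
timeout = 100                                                                  ░
buffer_size = 4                                                                ░
secret_key = 8080                                                              ░
enable_ssl = "0.0.0.0"                                                         ░
retry_count = 100                                                              ░
max_retries = 3306                                                             ░
                                                                               ░
[logging]                                                                      ░
host = 60                                                                      ░
max_connections = 3306                                                         ░
port = "production"                                                            ░
debug = true                                                                   ░
workers = "production"                                                         ░
interval = "/var/log"                                                          ░
enable_ssl = 4                                                                 ░
                                                                               ░
[auth]                                                                         ░
interval = false                                                               ░
enable_ssl = "/var/log"                                                        ░
port = 100                                                                     ░
                                                                               ░
                                                                               ░
                                                                               ░
                                                                               ░
                                                                               ░
                                                                               ▼


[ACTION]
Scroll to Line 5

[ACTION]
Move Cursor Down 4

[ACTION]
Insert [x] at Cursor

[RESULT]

[worker]                                                                       ▲
interval = 30                                                                  █
timeout = 100                                                                  ░
buffer_size = 4                                                                ░
x█ecret_key = 8080                                                             ░
enable_ssl = "0.0.0.0"                                                         ░
retry_count = 100                                                              ░
max_retries = 3306                                                             ░
                                                                               ░
[logging]                                                                      ░
host = 60                                                                      ░
max_connections = 3306                                                         ░
port = "production"                                                            ░
debug = true                                                                   ░
workers = "production"                                                         ░
interval = "/var/log"                                                          ░
enable_ssl = 4                                                                 ░
                                                                               ░
[auth]                                                                         ░
interval = false                                                               ░
enable_ssl = "/var/log"                                                        ░
port = 100                                                                     ░
                                                                               ░
                                                                               ░
                                                                               ░
                                                                               ░
                                                                               ░
                                                                               ▼


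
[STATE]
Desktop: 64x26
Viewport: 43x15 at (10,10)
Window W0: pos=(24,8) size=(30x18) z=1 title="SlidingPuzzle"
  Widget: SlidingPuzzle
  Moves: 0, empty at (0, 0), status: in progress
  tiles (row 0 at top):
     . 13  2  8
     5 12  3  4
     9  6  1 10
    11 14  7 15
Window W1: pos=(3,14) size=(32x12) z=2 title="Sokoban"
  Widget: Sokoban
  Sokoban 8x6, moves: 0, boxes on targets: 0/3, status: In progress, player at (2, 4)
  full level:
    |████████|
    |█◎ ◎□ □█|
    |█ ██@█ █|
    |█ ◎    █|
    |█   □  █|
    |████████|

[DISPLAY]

              ┠────────────────────────────
              ┃┌────┬────┬────┬────┐       
              ┃│    │ 13 │  2 │  8 │       
              ┃├────┼────┼────┼────┤       
━━━━━━━━━━━━━━━━━━━━━━━━┓│  3 │  4 │       
an                      ┃┼────┼────┤       
────────────────────────┨│  1 │ 10 │       
██                      ┃┼────┼────┤       
□█                      ┃│  7 │ 15 │       
 █                      ┃┴────┴────┘       
 █                      ┃                  
 █                      ┃                  
██                      ┃                  
 0  0/3                 ┃                  
                        ┃                  


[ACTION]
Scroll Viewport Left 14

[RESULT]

                        ┠──────────────────
                        ┃┌────┬────┬────┬──
                        ┃│    │ 13 │  2 │  
                        ┃├────┼────┼────┼──
   ┏━━━━━━━━━━━━━━━━━━━━━━━━━━━━━━┓│  3 │  
   ┃ Sokoban                      ┃┼────┼──
   ┠──────────────────────────────┨│  1 │ 1
   ┃████████                      ┃┼────┼──
   ┃█◎ ◎□ □█                      ┃│  7 │ 1
   ┃█ ██@█ █                      ┃┴────┴──
   ┃█ ◎    █                      ┃        
   ┃█   □  █                      ┃        
   ┃████████                      ┃        
   ┃Moves: 0  0/3                 ┃        
   ┃                              ┃        


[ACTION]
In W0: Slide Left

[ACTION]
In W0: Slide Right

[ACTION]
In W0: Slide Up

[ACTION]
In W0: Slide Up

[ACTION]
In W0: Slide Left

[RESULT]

                        ┠──────────────────
                        ┃┌────┬────┬────┬──
                        ┃│  5 │ 13 │  2 │  
                        ┃├────┼────┼────┼──
   ┏━━━━━━━━━━━━━━━━━━━━━━━━━━━━━━┓│  3 │  
   ┃ Sokoban                      ┃┼────┼──
   ┠──────────────────────────────┨│  1 │ 1
   ┃████████                      ┃┼────┼──
   ┃█◎ ◎□ □█                      ┃│  7 │ 1
   ┃█ ██@█ █                      ┃┴────┴──
   ┃█ ◎    █                      ┃        
   ┃█   □  █                      ┃        
   ┃████████                      ┃        
   ┃Moves: 0  0/3                 ┃        
   ┃                              ┃        


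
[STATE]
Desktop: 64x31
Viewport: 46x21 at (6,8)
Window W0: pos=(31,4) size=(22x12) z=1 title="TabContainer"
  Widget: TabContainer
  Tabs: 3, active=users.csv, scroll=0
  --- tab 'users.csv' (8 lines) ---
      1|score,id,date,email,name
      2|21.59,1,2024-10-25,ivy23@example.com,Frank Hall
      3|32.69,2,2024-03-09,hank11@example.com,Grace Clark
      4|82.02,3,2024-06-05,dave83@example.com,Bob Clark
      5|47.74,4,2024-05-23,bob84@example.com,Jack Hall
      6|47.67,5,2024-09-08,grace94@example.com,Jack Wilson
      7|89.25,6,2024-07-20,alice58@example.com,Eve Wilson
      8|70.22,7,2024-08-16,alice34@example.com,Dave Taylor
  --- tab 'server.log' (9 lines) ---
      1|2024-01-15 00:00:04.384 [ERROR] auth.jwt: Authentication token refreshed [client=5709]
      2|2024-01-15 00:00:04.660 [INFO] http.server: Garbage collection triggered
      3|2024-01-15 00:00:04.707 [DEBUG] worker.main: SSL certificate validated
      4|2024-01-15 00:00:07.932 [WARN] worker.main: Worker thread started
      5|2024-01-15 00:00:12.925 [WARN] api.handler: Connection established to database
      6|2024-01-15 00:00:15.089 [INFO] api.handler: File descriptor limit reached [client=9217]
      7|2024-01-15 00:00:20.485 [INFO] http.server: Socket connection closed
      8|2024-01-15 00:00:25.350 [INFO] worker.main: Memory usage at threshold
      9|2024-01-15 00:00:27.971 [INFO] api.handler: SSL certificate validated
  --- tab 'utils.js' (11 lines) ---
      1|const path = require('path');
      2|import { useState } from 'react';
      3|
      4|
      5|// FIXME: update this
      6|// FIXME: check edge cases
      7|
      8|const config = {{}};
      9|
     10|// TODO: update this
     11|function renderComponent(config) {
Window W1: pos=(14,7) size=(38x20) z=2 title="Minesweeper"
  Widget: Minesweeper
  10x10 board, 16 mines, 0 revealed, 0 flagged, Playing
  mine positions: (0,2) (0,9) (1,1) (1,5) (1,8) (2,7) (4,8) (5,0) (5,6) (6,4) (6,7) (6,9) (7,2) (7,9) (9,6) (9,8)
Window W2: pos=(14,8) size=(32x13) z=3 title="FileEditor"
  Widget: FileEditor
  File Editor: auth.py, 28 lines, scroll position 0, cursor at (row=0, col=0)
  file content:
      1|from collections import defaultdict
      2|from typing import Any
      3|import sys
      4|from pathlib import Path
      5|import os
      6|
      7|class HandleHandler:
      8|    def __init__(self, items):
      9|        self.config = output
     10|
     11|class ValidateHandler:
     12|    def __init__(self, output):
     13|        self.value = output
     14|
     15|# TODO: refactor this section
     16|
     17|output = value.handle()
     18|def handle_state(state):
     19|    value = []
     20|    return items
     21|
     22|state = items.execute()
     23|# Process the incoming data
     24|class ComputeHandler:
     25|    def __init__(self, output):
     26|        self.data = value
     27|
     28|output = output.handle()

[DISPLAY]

        ┏━━━━━━━━━━━━━━━━━━━━━━━━━━━━━━┓     ┃
        ┃ FileEditor                   ┃─────┨
        ┠──────────────────────────────┨     ┃
        ┃█rom collections import defau▲┃     ┃
        ┃from typing import Any       █┃     ┃
        ┃import sys                   ░┃     ┃
        ┃from pathlib import Path     ░┃     ┃
        ┃import os                    ░┃     ┃
        ┃                             ░┃     ┃
        ┃class HandleHandler:         ░┃     ┃
        ┃    def __init__(self, items)░┃     ┃
        ┃        self.config = output ▼┃     ┃
        ┗━━━━━━━━━━━━━━━━━━━━━━━━━━━━━━┛     ┃
        ┃                                    ┃
        ┃                                    ┃
        ┃                                    ┃
        ┃                                    ┃
        ┃                                    ┃
        ┗━━━━━━━━━━━━━━━━━━━━━━━━━━━━━━━━━━━━┛
                                              
                                              


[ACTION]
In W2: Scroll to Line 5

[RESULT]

        ┏━━━━━━━━━━━━━━━━━━━━━━━━━━━━━━┓     ┃
        ┃ FileEditor                   ┃─────┨
        ┠──────────────────────────────┨     ┃
        ┃import os                    ▲┃     ┃
        ┃                             ░┃     ┃
        ┃class HandleHandler:         █┃     ┃
        ┃    def __init__(self, items)░┃     ┃
        ┃        self.config = output ░┃     ┃
        ┃                             ░┃     ┃
        ┃class ValidateHandler:       ░┃     ┃
        ┃    def __init__(self, output░┃     ┃
        ┃        self.value = output  ▼┃     ┃
        ┗━━━━━━━━━━━━━━━━━━━━━━━━━━━━━━┛     ┃
        ┃                                    ┃
        ┃                                    ┃
        ┃                                    ┃
        ┃                                    ┃
        ┃                                    ┃
        ┗━━━━━━━━━━━━━━━━━━━━━━━━━━━━━━━━━━━━┛
                                              
                                              


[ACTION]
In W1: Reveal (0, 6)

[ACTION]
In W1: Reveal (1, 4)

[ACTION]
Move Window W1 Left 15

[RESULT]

sweeper ┏━━━━━━━━━━━━━━━━━━━━━━━━━━━━━━┓──────
────────┃ FileEditor                   ┃email,
■1■■■   ┠──────────────────────────────┨0-25,i
■■■■■   ┃import os                    ▲┃3-09,h
■■■■■   ┃                             ░┃6-05,d
■■■■■   ┃class HandleHandler:         █┃5-23,b
■■■■■   ┃    def __init__(self, items)░┃9-08,g
■■■■■   ┃        self.config = output ░┃━━━━━━
■■■■■   ┃                             ░┃      
■■■■■   ┃class ValidateHandler:       ░┃      
■■■■■   ┃    def __init__(self, output░┃      
■■■■■   ┃        self.value = output  ▼┃      
        ┗━━━━━━━━━━━━━━━━━━━━━━━━━━━━━━┛      
                               ┃              
                               ┃              
                               ┃              
                               ┃              
                               ┃              
━━━━━━━━━━━━━━━━━━━━━━━━━━━━━━━┛              
                                              
                                              


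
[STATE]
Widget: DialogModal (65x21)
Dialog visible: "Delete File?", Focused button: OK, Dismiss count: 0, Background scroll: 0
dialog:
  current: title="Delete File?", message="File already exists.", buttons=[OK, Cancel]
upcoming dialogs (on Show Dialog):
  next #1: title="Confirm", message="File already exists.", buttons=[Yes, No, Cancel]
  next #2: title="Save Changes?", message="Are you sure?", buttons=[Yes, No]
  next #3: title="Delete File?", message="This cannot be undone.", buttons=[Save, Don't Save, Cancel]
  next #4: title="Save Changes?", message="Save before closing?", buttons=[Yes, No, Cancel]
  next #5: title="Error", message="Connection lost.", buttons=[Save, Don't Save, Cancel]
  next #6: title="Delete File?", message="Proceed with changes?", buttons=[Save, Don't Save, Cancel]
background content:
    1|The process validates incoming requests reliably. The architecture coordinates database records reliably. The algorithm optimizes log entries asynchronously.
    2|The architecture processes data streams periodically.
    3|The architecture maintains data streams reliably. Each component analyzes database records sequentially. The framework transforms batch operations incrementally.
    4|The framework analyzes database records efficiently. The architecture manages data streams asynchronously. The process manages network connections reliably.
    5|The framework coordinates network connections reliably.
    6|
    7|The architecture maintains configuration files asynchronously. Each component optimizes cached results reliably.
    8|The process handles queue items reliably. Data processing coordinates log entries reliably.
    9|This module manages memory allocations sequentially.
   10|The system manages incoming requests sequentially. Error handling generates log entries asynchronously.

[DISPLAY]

The process validates incoming requests reliably. The architectur
The architecture processes data streams periodically.            
The architecture maintains data streams reliably. Each component 
The framework analyzes database records efficiently. The architec
The framework coordinates network connections reliably.          
                                                                 
The architecture maintains configuration files asynchronously. Ea
The process handles queue items reliably. Data processing coordin
This module manages ┌──────────────────────┐ntially.             
The system manages i│     Delete File?     │ially. Error handling
                    │ File already exists. │                     
                    │    [OK]  Cancel      │                     
                    └──────────────────────┘                     
                                                                 
                                                                 
                                                                 
                                                                 
                                                                 
                                                                 
                                                                 
                                                                 


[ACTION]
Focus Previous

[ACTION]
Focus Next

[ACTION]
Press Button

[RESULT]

The process validates incoming requests reliably. The architectur
The architecture processes data streams periodically.            
The architecture maintains data streams reliably. Each component 
The framework analyzes database records efficiently. The architec
The framework coordinates network connections reliably.          
                                                                 
The architecture maintains configuration files asynchronously. Ea
The process handles queue items reliably. Data processing coordin
This module manages memory allocations sequentially.             
The system manages incoming requests sequentially. Error handling
                                                                 
                                                                 
                                                                 
                                                                 
                                                                 
                                                                 
                                                                 
                                                                 
                                                                 
                                                                 
                                                                 


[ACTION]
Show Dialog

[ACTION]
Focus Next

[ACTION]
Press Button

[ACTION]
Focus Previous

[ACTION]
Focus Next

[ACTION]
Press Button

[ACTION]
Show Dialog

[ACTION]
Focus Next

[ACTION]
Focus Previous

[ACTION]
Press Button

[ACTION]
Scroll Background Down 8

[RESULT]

This module manages memory allocations sequentially.             
The system manages incoming requests sequentially. Error handling
                                                                 
                                                                 
                                                                 
                                                                 
                                                                 
                                                                 
                                                                 
                                                                 
                                                                 
                                                                 
                                                                 
                                                                 
                                                                 
                                                                 
                                                                 
                                                                 
                                                                 
                                                                 
                                                                 


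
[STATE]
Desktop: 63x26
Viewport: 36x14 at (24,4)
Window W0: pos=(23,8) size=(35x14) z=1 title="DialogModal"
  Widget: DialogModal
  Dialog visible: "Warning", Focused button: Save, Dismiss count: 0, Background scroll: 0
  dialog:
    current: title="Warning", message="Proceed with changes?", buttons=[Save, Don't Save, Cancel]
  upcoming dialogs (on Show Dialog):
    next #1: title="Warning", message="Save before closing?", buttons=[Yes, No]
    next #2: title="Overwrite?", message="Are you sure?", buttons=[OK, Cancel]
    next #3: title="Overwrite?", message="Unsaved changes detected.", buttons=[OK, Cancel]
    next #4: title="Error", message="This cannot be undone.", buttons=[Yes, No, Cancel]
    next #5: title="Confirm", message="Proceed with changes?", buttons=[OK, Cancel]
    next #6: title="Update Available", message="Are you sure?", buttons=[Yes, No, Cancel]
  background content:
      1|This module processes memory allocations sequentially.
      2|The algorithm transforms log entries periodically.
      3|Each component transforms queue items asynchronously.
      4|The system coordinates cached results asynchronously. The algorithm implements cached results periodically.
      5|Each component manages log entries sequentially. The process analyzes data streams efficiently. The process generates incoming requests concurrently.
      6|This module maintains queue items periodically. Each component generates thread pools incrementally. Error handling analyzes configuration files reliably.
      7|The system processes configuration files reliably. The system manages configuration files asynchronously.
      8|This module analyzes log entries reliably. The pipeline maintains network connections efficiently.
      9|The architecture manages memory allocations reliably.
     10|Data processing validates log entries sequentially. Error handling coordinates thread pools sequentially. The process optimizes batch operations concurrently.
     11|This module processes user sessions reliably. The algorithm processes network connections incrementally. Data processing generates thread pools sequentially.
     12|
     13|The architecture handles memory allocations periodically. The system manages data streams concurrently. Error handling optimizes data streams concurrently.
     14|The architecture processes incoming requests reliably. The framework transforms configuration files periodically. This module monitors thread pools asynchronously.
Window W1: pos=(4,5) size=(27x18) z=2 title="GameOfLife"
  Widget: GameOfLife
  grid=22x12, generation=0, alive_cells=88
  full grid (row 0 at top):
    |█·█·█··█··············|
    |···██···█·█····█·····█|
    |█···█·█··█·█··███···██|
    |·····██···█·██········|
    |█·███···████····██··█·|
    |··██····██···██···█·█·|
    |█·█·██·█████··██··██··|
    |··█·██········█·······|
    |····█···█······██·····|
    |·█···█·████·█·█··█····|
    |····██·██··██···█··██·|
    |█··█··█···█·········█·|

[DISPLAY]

                                    
━━━━━━┓                             
      ┃                             
──────┨                             
      ┃━━━━━━━━━━━━━━━━━━━━━━━━━━┓  
···   ┃Modal                     ┃  
··█   ┃──────────────────────────┨  
·██   ┃dule processes memory allo┃  
···   ┃orithm transforms log entr┃  
·█·   ┃───────────────────────┐ i┃  
·█·   ┃      Warning          │es┃  
█··   ┃roceed with changes?   │ie┃  
···   ┃e]  Don't Save   Cancel│ms┃  
···   ┃───────────────────────┘io┃  


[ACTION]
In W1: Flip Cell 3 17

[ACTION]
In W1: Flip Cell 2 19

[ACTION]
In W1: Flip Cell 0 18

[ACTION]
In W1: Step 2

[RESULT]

                                    
━━━━━━┓                             
      ┃                             
──────┨                             
      ┃━━━━━━━━━━━━━━━━━━━━━━━━━━┓  
···   ┃Modal                     ┃  
··█   ┃──────────────────────────┨  
··█   ┃dule processes memory allo┃  
··█   ┃orithm transforms log entr┃  
···   ┃───────────────────────┐ i┃  
·█·   ┃      Warning          │es┃  
█··   ┃roceed with changes?   │ie┃  
···   ┃e]  Don't Save   Cancel│ms┃  
···   ┃───────────────────────┘io┃  


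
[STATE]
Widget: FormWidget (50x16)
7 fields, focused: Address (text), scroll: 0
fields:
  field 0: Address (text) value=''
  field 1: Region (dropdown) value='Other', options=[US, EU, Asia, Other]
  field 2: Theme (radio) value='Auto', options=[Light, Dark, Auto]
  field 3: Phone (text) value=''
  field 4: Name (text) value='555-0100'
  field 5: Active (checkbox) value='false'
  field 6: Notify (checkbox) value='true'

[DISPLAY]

> Address:    [                                  ]
  Region:     [Other                            ▼]
  Theme:      ( ) Light  ( ) Dark  (●) Auto       
  Phone:      [                                  ]
  Name:       [555-0100                          ]
  Active:     [ ]                                 
  Notify:     [x]                                 
                                                  
                                                  
                                                  
                                                  
                                                  
                                                  
                                                  
                                                  
                                                  


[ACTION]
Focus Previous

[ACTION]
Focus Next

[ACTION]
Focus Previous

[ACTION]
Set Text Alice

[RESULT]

  Address:    [                                  ]
  Region:     [Other                            ▼]
  Theme:      ( ) Light  ( ) Dark  (●) Auto       
  Phone:      [                                  ]
  Name:       [555-0100                          ]
  Active:     [ ]                                 
> Notify:     [x]                                 
                                                  
                                                  
                                                  
                                                  
                                                  
                                                  
                                                  
                                                  
                                                  


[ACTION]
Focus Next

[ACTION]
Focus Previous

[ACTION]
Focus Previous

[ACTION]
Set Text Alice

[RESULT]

  Address:    [                                  ]
  Region:     [Other                            ▼]
  Theme:      ( ) Light  ( ) Dark  (●) Auto       
  Phone:      [                                  ]
  Name:       [555-0100                          ]
> Active:     [ ]                                 
  Notify:     [x]                                 
                                                  
                                                  
                                                  
                                                  
                                                  
                                                  
                                                  
                                                  
                                                  
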